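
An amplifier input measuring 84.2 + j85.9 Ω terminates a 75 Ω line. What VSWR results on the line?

Γ = (Z_L − Z_0)/(Z_L + Z_0) = (9.2 + j85.9)/(159.2 + j85.9)
|Γ| = 86.4/181 = 0.478
VSWR = (1 + |Γ|)/(1 − |Γ|) = 1.48/0.522

VSWR ≈ 2.83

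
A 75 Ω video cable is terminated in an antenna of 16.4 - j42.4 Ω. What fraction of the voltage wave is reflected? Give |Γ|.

|Γ| ≈ 0.718

Γ = (Z_L − Z_0)/(Z_L + Z_0) = (-58.6 − j42.4)/(91.4 − j42.4)
|Γ| = 72.3/101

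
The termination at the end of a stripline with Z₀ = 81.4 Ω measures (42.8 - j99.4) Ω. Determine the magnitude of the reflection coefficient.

Γ = (Z_L − Z_0)/(Z_L + Z_0) = (-38.6 − j99.4)/(124.2 − j99.4)
|Γ| = 107/159

|Γ| ≈ 0.67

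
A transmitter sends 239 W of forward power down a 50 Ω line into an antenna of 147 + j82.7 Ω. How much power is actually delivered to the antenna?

P_delivered ≈ 154 W

|Γ| = |(97 + j82.7)/(197 + j82.7)| = 0.597
|Γ|² = 0.356
P_refl = |Γ|²·P_inc = 85.1 W, P_del = (1 − |Γ|²)·P_inc = 154 W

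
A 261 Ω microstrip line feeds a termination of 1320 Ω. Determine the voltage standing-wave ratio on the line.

VSWR ≈ 5.06

For a purely resistive load, VSWR = R_L/Z_0 or Z_0/R_L (whichever > 1) = 1320/261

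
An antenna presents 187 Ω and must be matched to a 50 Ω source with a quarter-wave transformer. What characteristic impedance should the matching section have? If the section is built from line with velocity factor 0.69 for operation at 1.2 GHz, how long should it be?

Z_qwt ≈ 96.7 Ω; length ≈ 4.31 cm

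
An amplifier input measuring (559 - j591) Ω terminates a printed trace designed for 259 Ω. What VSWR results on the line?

VSWR ≈ 4.83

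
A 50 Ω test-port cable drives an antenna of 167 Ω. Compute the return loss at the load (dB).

Γ = (167 − 50)/(167 + 50) = 0.539
RL = −20·log₁₀|Γ| = −20·log₁₀(0.539)

RL ≈ 5.37 dB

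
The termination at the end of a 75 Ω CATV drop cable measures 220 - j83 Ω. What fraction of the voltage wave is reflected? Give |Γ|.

|Γ| ≈ 0.545

Γ = (Z_L − Z_0)/(Z_L + Z_0) = (145 − j83)/(295 − j83)
|Γ| = 167/306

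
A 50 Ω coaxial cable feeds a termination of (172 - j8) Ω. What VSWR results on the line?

VSWR ≈ 3.45

Γ = (Z_L − Z_0)/(Z_L + Z_0) = (122 − j8)/(222 − j8)
|Γ| = 122/222 = 0.55
VSWR = (1 + |Γ|)/(1 − |Γ|) = 1.55/0.45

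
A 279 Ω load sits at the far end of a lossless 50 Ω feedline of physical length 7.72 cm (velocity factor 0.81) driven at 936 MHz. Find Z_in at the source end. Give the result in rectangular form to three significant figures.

λ = v/f = 0.81·c / 936 MHz = 0.26 m
βl = 2π·l/λ = 2π × 0.297 = 107°
tan(βl) = tan(107°) = -3.26
Z_in = Z_0·(Z_L + jZ_0·tanβl)/(Z_0 + jZ_L·tanβl)
     = 50·(279 − j163)/(50 − j910)

Z_in ≈ 9.77 + j14.8 Ω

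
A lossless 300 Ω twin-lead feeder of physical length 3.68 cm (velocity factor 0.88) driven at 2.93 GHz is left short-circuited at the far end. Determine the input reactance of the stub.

λ = v/f = 0.88·c / 2.93 GHz = 0.0901 m
βl = 2π·l/λ = 2π × 0.408 = 147°
tan(βl) = -0.649
For a short-circuited stub, Z_in = jZ_0·tan(βl)

X_in ≈ -195 Ω (capacitive)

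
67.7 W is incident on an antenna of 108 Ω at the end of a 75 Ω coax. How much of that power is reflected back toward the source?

P_reflected ≈ 2.2 W

Γ = (108 − 75)/(108 + 75) = 0.18
|Γ|² = 0.0325
P_refl = |Γ|²·P_inc = 2.2 W, P_del = (1 − |Γ|²)·P_inc = 65.5 W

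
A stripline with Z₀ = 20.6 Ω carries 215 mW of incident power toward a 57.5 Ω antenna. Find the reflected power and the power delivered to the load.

Γ = (57.5 − 20.6)/(57.5 + 20.6) = 0.472
|Γ|² = 0.223
P_refl = |Γ|²·P_inc = 48 mW, P_del = (1 − |Γ|²)·P_inc = 167 mW

P_reflected ≈ 48 mW; P_delivered ≈ 167 mW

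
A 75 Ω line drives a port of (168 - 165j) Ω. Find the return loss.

RL ≈ 3.81 dB

Γ = (93 − j165)/(243 − j165), |Γ| = 0.645
RL = −20·log₁₀|Γ| = −20·log₁₀(0.645)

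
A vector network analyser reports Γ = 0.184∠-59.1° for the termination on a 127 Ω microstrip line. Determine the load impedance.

Z_L = Z_0·(1 + Γ)/(1 − Γ) = 127·(1.09 − j0.158)/(0.906 + j0.158)

Z_L ≈ 145 − j47.5 Ω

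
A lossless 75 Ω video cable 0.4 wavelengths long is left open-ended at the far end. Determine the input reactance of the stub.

X_in ≈ 103 Ω (inductive)

βl = 2π × 0.4 = 144°
tan(βl) = -0.727
For an open-ended stub, Z_in = −jZ_0·cot(βl) = −jZ_0/tan(βl)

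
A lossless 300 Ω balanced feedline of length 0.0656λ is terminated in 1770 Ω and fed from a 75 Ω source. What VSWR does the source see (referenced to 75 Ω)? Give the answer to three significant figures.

VSWR ≈ 20.1

βl = 2π × 0.0656 = 23.6°
tan(βl) = 0.437
Z_in = Z_0·(Z_L + jZ_0·tanβl)/(Z_0 + jZ_L·tanβl) = 275 − j579 Ω
Γ_s = (Z_in − Z_s)/(Z_in + Z_s) = (200 − j579)/(350 − j579), |Γ_s| = 0.905
VSWR = (1 + |Γ_s|)/(1 − |Γ_s|)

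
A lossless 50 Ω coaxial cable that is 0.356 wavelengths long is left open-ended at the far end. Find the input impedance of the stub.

Z_in ≈ +j39.3 Ω

βl = 2π × 0.356 = 128°
tan(βl) = -1.27
For an open-ended stub, Z_in = −jZ_0·cot(βl) = −jZ_0/tan(βl)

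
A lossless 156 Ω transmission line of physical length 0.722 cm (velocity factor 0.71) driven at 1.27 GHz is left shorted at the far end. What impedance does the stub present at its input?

λ = v/f = 0.71·c / 1.27 GHz = 0.168 m
βl = 2π·l/λ = 2π × 0.043 = 15.5°
tan(βl) = 0.277
For a shorted stub, Z_in = jZ_0·tan(βl)

Z_in ≈ +j43.3 Ω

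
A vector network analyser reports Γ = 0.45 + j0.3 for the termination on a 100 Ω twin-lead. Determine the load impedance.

Z_L = Z_0·(1 + Γ)/(1 − Γ) = 100·(1.45 + j0.3)/(0.55 − j0.3)

Z_L ≈ 180 + j153 Ω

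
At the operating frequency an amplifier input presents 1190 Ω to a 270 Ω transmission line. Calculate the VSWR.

For a purely resistive load, VSWR = R_L/Z_0 or Z_0/R_L (whichever > 1) = 1190/270

VSWR ≈ 4.41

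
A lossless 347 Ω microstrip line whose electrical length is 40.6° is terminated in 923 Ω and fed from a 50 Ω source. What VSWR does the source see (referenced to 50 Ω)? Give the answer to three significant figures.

tan(βl) = 0.857
Z_in = Z_0·(Z_L + jZ_0·tanβl)/(Z_0 + jZ_L·tanβl) = 258 − j292 Ω
Γ_s = (Z_in − Z_s)/(Z_in + Z_s) = (208 − j292)/(308 − j292), |Γ_s| = 0.844
VSWR = (1 + |Γ_s|)/(1 − |Γ_s|)

VSWR ≈ 11.9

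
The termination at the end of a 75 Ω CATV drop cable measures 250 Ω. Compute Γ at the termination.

Γ = 0.538

Γ = (Z_L − Z_0)/(Z_L + Z_0) = (250 − 75)/(250 + 75) = 175/325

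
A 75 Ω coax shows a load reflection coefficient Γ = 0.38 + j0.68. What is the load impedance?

Z_L ≈ 34.8 + j120 Ω

Z_L = Z_0·(1 + Γ)/(1 − Γ) = 75·(1.38 + j0.68)/(0.62 − j0.68)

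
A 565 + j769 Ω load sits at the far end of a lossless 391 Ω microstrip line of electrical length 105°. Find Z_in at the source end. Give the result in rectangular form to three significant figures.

Z_in ≈ 85.5 − j27.5 Ω

tan(βl) = tan(105°) = -3.73
Z_in = Z_0·(Z_L + jZ_0·tanβl)/(Z_0 + jZ_L·tanβl)
     = 391·(565 − j690)/(3260 − j2110)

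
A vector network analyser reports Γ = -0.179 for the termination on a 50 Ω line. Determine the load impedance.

Z_L ≈ 34.8 Ω

Z_L = Z_0·(1 + Γ)/(1 − Γ) = 50·(0.821)/(1.18)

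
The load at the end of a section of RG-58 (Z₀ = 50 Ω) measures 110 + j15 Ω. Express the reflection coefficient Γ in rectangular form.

Γ = (Z_L − Z_0)/(Z_L + Z_0) = (60 + j15)/(160 + j15)

Γ ≈ 0.38 + j0.0581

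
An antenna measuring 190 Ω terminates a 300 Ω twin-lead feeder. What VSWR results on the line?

For a purely resistive load, VSWR = R_L/Z_0 or Z_0/R_L (whichever > 1) = 300/190

VSWR ≈ 1.58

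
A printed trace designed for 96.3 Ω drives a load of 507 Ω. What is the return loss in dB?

Γ = (507 − 96.3)/(507 + 96.3) = 0.681
RL = −20·log₁₀|Γ| = −20·log₁₀(0.681)

RL ≈ 3.34 dB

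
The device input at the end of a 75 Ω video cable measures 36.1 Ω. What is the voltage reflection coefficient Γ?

Γ = -0.35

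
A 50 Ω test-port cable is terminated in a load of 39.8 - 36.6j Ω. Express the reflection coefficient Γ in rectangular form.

Γ ≈ 0.045 − j0.389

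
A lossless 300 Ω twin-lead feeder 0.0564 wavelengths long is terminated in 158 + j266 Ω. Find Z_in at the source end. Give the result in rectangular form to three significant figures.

βl = 2π × 0.0564 = 20.3°
tan(βl) = tan(20.3°) = 0.37
Z_in = Z_0·(Z_L + jZ_0·tanβl)/(Z_0 + jZ_L·tanβl)
     = 300·(158 + j377)/(202 + j58.5)

Z_in ≈ 367 + j455 Ω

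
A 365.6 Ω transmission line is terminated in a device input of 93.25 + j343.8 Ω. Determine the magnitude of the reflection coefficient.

|Γ| ≈ 0.765

Γ = (Z_L − Z_0)/(Z_L + Z_0) = (-272.4 + j343.8)/(458.9 + j343.8)
|Γ| = 439/573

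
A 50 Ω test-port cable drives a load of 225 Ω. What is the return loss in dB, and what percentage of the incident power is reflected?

Γ = (225 − 50)/(225 + 50) = 0.636
RL = −20·log₁₀(0.636) = 3.93 dB
P_refl/P_inc = |Γ|² = 0.405

RL ≈ 3.93 dB; 40.5% of incident power reflected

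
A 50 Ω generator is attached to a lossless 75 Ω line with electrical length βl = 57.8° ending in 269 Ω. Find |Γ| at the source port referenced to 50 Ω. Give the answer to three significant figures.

|Γ| ≈ 0.534

tan(βl) = 1.59
Z_in = Z_0·(Z_L + jZ_0·tanβl)/(Z_0 + jZ_L·tanβl) = 28.3 − j42.3 Ω
Γ_s = (Z_in − Z_s)/(Z_in + Z_s) = (-21.7 − j42.3)/(78.3 − j42.3), |Γ_s| = 0.534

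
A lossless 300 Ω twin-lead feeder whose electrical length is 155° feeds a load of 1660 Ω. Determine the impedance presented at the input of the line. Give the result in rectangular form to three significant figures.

tan(βl) = tan(155°) = -0.466
Z_in = Z_0·(Z_L + jZ_0·tanβl)/(Z_0 + jZ_L·tanβl)
     = 300·(1660 − j140)/(300 − j774)

Z_in ≈ 264 + j541 Ω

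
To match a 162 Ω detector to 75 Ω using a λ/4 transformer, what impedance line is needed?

Z_qwt = √(Z_0·R_L) = √(75 × 162) = √12150

Z_qwt ≈ 110 Ω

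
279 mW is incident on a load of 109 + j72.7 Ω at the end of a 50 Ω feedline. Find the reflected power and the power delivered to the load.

P_reflected ≈ 80 mW; P_delivered ≈ 199 mW

|Γ| = |(59 + j72.7)/(159 + j72.7)| = 0.536
|Γ|² = 0.287
P_refl = |Γ|²·P_inc = 80 mW, P_del = (1 − |Γ|²)·P_inc = 199 mW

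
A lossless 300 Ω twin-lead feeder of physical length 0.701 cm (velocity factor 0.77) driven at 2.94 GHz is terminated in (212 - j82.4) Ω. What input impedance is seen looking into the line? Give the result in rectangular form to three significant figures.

λ = v/f = 0.77·c / 2.94 GHz = 0.0786 m
βl = 2π·l/λ = 2π × 0.0892 = 32.1°
tan(βl) = tan(32.1°) = 0.628
Z_in = Z_0·(Z_L + jZ_0·tanβl)/(Z_0 + jZ_L·tanβl)
     = 300·(212 + j106)/(352 + j133)

Z_in ≈ 188 + j19.2 Ω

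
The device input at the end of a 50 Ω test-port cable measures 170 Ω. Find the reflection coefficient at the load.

Γ = 0.545

Γ = (Z_L − Z_0)/(Z_L + Z_0) = (170 − 50)/(170 + 50) = 120/220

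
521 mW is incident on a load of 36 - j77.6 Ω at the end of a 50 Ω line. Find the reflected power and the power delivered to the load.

|Γ| = |(-14 − j77.6)/(86 − j77.6)| = 0.681
|Γ|² = 0.463
P_refl = |Γ|²·P_inc = 241 mW, P_del = (1 − |Γ|²)·P_inc = 280 mW

P_reflected ≈ 241 mW; P_delivered ≈ 280 mW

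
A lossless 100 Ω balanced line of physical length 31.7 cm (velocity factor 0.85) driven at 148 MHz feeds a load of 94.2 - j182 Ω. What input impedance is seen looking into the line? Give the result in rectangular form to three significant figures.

Z_in ≈ 18.8 + j0.969 Ω

λ = v/f = 0.85·c / 148 MHz = 1.72 m
βl = 2π·l/λ = 2π × 0.184 = 66.2°
tan(βl) = tan(66.2°) = 2.27
Z_in = Z_0·(Z_L + jZ_0·tanβl)/(Z_0 + jZ_L·tanβl)
     = 100·(94.2 + j45.1)/(513 + j214)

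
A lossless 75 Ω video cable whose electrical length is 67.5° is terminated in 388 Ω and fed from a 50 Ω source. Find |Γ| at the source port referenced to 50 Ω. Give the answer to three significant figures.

tan(βl) = 2.41
Z_in = Z_0·(Z_L + jZ_0·tanβl)/(Z_0 + jZ_L·tanβl) = 16.9 − j29.7 Ω
Γ_s = (Z_in − Z_s)/(Z_in + Z_s) = (-33.1 − j29.7)/(66.9 − j29.7), |Γ_s| = 0.608

|Γ| ≈ 0.608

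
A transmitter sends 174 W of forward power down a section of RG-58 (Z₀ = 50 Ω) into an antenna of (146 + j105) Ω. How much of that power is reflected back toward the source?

P_reflected ≈ 71.2 W

|Γ| = |(96 + j105)/(196 + j105)| = 0.64
|Γ|² = 0.409
P_refl = |Γ|²·P_inc = 71.2 W, P_del = (1 − |Γ|²)·P_inc = 103 W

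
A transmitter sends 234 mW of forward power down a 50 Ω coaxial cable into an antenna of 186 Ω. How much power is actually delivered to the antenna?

P_delivered ≈ 156 mW

Γ = (186 − 50)/(186 + 50) = 0.576
|Γ|² = 0.332
P_refl = |Γ|²·P_inc = 77.7 mW, P_del = (1 − |Γ|²)·P_inc = 156 mW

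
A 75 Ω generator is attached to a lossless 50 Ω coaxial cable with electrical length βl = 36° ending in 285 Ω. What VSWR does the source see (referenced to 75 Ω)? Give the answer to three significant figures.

tan(βl) = 0.727
Z_in = Z_0·(Z_L + jZ_0·tanβl)/(Z_0 + jZ_L·tanβl) = 24 − j63 Ω
Γ_s = (Z_in − Z_s)/(Z_in + Z_s) = (-51 − j63)/(99 − j63), |Γ_s| = 0.691
VSWR = (1 + |Γ_s|)/(1 − |Γ_s|)

VSWR ≈ 5.47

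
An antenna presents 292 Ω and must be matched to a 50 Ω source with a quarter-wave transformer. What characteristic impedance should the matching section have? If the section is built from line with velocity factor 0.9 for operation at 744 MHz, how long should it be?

Z_qwt = √(Z_0·R_L) = √(50 × 292) = √14600
λ = 0.9·c/f = 0.363 m, so l = λ/4 = 0.0907 m

Z_qwt ≈ 121 Ω; length ≈ 9.07 cm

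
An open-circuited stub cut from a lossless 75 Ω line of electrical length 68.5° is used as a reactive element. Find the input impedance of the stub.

tan(βl) = 2.54
For an open-circuited stub, Z_in = −jZ_0·cot(βl) = −jZ_0/tan(βl)

Z_in ≈ −j29.5 Ω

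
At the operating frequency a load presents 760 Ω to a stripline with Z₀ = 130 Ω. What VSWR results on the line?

VSWR ≈ 5.85

For a purely resistive load, VSWR = R_L/Z_0 or Z_0/R_L (whichever > 1) = 760/130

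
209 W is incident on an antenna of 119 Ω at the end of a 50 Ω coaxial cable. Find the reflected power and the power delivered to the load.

Γ = (119 − 50)/(119 + 50) = 0.408
|Γ|² = 0.167
P_refl = |Γ|²·P_inc = 34.8 W, P_del = (1 − |Γ|²)·P_inc = 174 W

P_reflected ≈ 34.8 W; P_delivered ≈ 174 W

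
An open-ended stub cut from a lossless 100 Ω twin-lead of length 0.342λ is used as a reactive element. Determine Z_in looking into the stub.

Z_in ≈ +j65.2 Ω

βl = 2π × 0.342 = 123°
tan(βl) = -1.53
For an open-ended stub, Z_in = −jZ_0·cot(βl) = −jZ_0/tan(βl)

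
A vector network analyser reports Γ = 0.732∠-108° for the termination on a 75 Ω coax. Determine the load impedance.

Z_L ≈ 17.5 − j52.5 Ω

Z_L = Z_0·(1 + Γ)/(1 − Γ) = 75·(0.774 − j0.696)/(1.23 + j0.696)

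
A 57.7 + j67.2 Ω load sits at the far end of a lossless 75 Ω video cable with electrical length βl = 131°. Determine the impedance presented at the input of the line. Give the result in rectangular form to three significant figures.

tan(βl) = tan(131°) = -1.15
Z_in = Z_0·(Z_L + jZ_0·tanβl)/(Z_0 + jZ_L·tanβl)
     = 75·(57.7 − j19.1)/(152 − j66.4)

Z_in ≈ 27.3 + j2.51 Ω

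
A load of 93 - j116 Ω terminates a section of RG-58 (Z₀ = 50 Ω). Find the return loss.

Γ = (43 − j116)/(143 − j116), |Γ| = 0.672
RL = −20·log₁₀|Γ| = −20·log₁₀(0.672)

RL ≈ 3.45 dB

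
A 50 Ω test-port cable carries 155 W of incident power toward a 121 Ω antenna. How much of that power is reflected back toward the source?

Γ = (121 − 50)/(121 + 50) = 0.415
|Γ|² = 0.172
P_refl = |Γ|²·P_inc = 26.7 W, P_del = (1 − |Γ|²)·P_inc = 128 W

P_reflected ≈ 26.7 W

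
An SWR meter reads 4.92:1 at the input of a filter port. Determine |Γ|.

|Γ| ≈ 0.662

|Γ| = (S − 1)/(S + 1) = (4.92 − 1)/(4.92 + 1) = 3.92/5.92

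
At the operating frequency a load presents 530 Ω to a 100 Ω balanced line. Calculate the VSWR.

VSWR ≈ 5.3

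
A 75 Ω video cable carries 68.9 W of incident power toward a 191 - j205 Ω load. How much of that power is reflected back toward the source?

P_reflected ≈ 33.9 W

|Γ| = |(116 − j205)/(266 − j205)| = 0.701
|Γ|² = 0.492
P_refl = |Γ|²·P_inc = 33.9 W, P_del = (1 − |Γ|²)·P_inc = 35 W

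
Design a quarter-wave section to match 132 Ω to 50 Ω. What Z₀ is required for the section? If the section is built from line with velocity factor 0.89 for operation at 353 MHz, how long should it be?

Z_qwt ≈ 81.2 Ω; length ≈ 18.9 cm

Z_qwt = √(Z_0·R_L) = √(50 × 132) = √6600
λ = 0.89·c/f = 0.756 m, so l = λ/4 = 0.189 m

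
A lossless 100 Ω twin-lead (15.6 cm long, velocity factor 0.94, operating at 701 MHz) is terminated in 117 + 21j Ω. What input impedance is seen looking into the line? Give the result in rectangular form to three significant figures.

Z_in ≈ 84.7 + j17.2 Ω

λ = v/f = 0.94·c / 701 MHz = 0.402 m
βl = 2π·l/λ = 2π × 0.388 = 140°
tan(βl) = tan(140°) = -0.851
Z_in = Z_0·(Z_L + jZ_0·tanβl)/(Z_0 + jZ_L·tanβl)
     = 100·(117 − j64.1)/(118 − j99.6)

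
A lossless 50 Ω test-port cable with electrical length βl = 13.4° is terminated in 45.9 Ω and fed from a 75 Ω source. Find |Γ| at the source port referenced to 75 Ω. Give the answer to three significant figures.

|Γ| ≈ 0.237

tan(βl) = 0.238
Z_in = Z_0·(Z_L + jZ_0·tanβl)/(Z_0 + jZ_L·tanβl) = 46.3 + j1.79 Ω
Γ_s = (Z_in − Z_s)/(Z_in + Z_s) = (-28.7 + j1.79)/(121 + j1.79), |Γ_s| = 0.237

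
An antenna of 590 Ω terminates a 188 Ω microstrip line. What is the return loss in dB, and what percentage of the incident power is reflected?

Γ = (590 − 188)/(590 + 188) = 0.517
RL = −20·log₁₀(0.517) = 5.74 dB
P_refl/P_inc = |Γ|² = 0.267

RL ≈ 5.74 dB; 26.7% of incident power reflected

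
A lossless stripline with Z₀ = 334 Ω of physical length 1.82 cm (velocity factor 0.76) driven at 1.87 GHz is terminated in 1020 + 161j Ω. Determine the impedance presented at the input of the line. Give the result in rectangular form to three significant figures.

Z_in ≈ 167 − j231 Ω

λ = v/f = 0.76·c / 1.87 GHz = 0.122 m
βl = 2π·l/λ = 2π × 0.149 = 53.7°
tan(βl) = tan(53.7°) = 1.36
Z_in = Z_0·(Z_L + jZ_0·tanβl)/(Z_0 + jZ_L·tanβl)
     = 334·(1020 + j616)/(115 + j1390)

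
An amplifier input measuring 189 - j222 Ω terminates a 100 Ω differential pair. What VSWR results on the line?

VSWR ≈ 4.82

Γ = (Z_L − Z_0)/(Z_L + Z_0) = (89 − j222)/(289 − j222)
|Γ| = 239/364 = 0.656
VSWR = (1 + |Γ|)/(1 − |Γ|) = 1.66/0.344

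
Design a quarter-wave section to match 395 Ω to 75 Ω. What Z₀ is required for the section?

Z_qwt = √(Z_0·R_L) = √(75 × 395) = √29620

Z_qwt ≈ 172 Ω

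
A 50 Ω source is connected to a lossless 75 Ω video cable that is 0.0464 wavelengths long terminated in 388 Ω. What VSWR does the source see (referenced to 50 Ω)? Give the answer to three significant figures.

VSWR ≈ 7.41

βl = 2π × 0.0464 = 16.7°
tan(βl) = 0.3
Z_in = Z_0·(Z_L + jZ_0·tanβl)/(Z_0 + jZ_L·tanβl) = 124 − j170 Ω
Γ_s = (Z_in − Z_s)/(Z_in + Z_s) = (74 − j170)/(174 − j170), |Γ_s| = 0.762
VSWR = (1 + |Γ_s|)/(1 − |Γ_s|)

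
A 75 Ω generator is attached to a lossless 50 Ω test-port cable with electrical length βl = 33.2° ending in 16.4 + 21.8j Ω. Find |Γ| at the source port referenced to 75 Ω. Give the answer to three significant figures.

|Γ| ≈ 0.538

tan(βl) = 0.654
Z_in = Z_0·(Z_L + jZ_0·tanβl)/(Z_0 + jZ_L·tanβl) = 42.1 + j63.7 Ω
Γ_s = (Z_in − Z_s)/(Z_in + Z_s) = (-32.9 + j63.7)/(117 + j63.7), |Γ_s| = 0.538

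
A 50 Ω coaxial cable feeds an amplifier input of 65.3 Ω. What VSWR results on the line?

VSWR ≈ 1.31

Γ = (65.3 − 50)/(65.3 + 50) = 0.133
VSWR = (1 + 0.133)/(1 − 0.133)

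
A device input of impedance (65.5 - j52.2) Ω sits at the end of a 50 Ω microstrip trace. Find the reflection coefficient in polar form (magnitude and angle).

Γ = (Z_L − Z_0)/(Z_L + Z_0) = (15.5 − j52.2)/(115.5 − j52.2)
|Γ| = 54.5/127 = 0.43

Γ ≈ 0.43 ∠ -49.1°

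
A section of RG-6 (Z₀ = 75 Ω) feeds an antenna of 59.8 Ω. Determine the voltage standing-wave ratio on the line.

For a purely resistive load, VSWR = R_L/Z_0 or Z_0/R_L (whichever > 1) = 75/59.8

VSWR ≈ 1.25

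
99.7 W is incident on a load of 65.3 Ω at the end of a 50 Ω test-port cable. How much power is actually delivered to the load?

Γ = (65.3 − 50)/(65.3 + 50) = 0.133
|Γ|² = 0.0176
P_refl = |Γ|²·P_inc = 1.76 W, P_del = (1 − |Γ|²)·P_inc = 97.9 W

P_delivered ≈ 97.9 W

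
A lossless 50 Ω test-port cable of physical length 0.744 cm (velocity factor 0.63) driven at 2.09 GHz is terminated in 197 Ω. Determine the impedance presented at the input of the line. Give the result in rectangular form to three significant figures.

λ = v/f = 0.63·c / 2.09 GHz = 0.0904 m
βl = 2π·l/λ = 2π × 0.0823 = 29.6°
tan(βl) = tan(29.6°) = 0.569
Z_in = Z_0·(Z_L + jZ_0·tanβl)/(Z_0 + jZ_L·tanβl)
     = 50·(197 + j28.4)/(50 + j112)

Z_in ≈ 43.3 − j68.6 Ω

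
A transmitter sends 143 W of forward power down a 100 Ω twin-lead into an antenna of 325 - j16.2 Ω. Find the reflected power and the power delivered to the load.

P_reflected ≈ 40.2 W; P_delivered ≈ 103 W

|Γ| = |(225 − j16.2)/(425 − j16.2)| = 0.53
|Γ|² = 0.281
P_refl = |Γ|²·P_inc = 40.2 W, P_del = (1 − |Γ|²)·P_inc = 103 W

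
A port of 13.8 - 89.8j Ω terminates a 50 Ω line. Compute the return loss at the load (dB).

RL ≈ 1.12 dB

Γ = (-36.2 − j89.8)/(63.8 − j89.8), |Γ| = 0.879
RL = −20·log₁₀|Γ| = −20·log₁₀(0.879)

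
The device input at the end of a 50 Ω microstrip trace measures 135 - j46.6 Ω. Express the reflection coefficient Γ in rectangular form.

Γ ≈ 0.492 − j0.128

Γ = (Z_L − Z_0)/(Z_L + Z_0) = (85 − j46.6)/(185 − j46.6)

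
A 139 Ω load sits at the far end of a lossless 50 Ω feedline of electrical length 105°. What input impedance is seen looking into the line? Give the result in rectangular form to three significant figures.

Z_in ≈ 19.1 + j11.6 Ω

tan(βl) = tan(105°) = -3.73
Z_in = Z_0·(Z_L + jZ_0·tanβl)/(Z_0 + jZ_L·tanβl)
     = 50·(139 − j187)/(50 − j519)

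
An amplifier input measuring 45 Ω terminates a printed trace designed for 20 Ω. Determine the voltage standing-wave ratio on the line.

VSWR ≈ 2.25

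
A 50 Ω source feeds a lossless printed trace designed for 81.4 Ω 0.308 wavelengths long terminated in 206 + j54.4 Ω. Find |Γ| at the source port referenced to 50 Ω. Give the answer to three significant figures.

βl = 2π × 0.308 = 111°
tan(βl) = -2.62
Z_in = Z_0·(Z_L + jZ_0·tanβl)/(Z_0 + jZ_L·tanβl) = 31.4 + j18 Ω
Γ_s = (Z_in − Z_s)/(Z_in + Z_s) = (-18.6 + j18)/(81.4 + j18), |Γ_s| = 0.31

|Γ| ≈ 0.31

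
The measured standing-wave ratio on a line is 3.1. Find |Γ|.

|Γ| ≈ 0.512

|Γ| = (S − 1)/(S + 1) = (3.1 − 1)/(3.1 + 1) = 2.1/4.1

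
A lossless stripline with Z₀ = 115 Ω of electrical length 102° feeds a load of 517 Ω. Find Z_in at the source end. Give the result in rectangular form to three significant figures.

tan(βl) = tan(102°) = -4.7
Z_in = Z_0·(Z_L + jZ_0·tanβl)/(Z_0 + jZ_L·tanβl)
     = 115·(517 − j541)/(115 − j2430)

Z_in ≈ 26.7 + j23.2 Ω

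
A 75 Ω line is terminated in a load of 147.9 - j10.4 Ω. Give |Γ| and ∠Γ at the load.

Γ = (Z_L − Z_0)/(Z_L + Z_0) = (72.9 − j10.4)/(222.9 − j10.4)
|Γ| = 73.6/223 = 0.33

Γ ≈ 0.33 ∠ -5.45°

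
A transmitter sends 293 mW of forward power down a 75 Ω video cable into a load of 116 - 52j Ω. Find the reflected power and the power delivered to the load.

|Γ| = |(41 − j52)/(191 − j52)| = 0.335
|Γ|² = 0.112
P_refl = |Γ|²·P_inc = 32.8 mW, P_del = (1 − |Γ|²)·P_inc = 260 mW

P_reflected ≈ 32.8 mW; P_delivered ≈ 260 mW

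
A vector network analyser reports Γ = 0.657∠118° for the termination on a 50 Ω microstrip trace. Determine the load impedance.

Z_L = Z_0·(1 + Γ)/(1 − Γ) = 50·(0.692 + j0.58)/(1.31 − j0.58)

Z_L ≈ 13.9 + j28.3 Ω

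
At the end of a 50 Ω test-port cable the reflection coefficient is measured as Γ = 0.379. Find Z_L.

Z_L ≈ 111 Ω

Z_L = Z_0·(1 + Γ)/(1 − Γ) = 50·(1.38)/(0.621)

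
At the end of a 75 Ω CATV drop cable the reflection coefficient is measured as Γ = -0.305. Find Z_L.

Z_L ≈ 39.9 Ω

Z_L = Z_0·(1 + Γ)/(1 − Γ) = 75·(0.695)/(1.3)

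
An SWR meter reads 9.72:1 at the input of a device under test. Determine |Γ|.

|Γ| ≈ 0.813

|Γ| = (S − 1)/(S + 1) = (9.72 − 1)/(9.72 + 1) = 8.72/10.7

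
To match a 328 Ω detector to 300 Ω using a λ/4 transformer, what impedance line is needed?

Z_qwt = √(Z_0·R_L) = √(300 × 328) = √98400

Z_qwt ≈ 314 Ω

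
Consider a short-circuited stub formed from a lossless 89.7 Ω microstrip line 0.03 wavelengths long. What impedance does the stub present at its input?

Z_in ≈ +j17.1 Ω

βl = 2π × 0.03 = 10.8°
tan(βl) = 0.191
For a short-circuited stub, Z_in = jZ_0·tan(βl)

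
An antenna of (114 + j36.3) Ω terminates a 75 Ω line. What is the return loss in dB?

RL ≈ 11.2 dB

Γ = (39 + j36.3)/(189 + j36.3), |Γ| = 0.277
RL = −20·log₁₀|Γ| = −20·log₁₀(0.277)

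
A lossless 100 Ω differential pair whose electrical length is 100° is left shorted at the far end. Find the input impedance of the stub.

Z_in ≈ −j567 Ω

tan(βl) = -5.67
For a shorted stub, Z_in = jZ_0·tan(βl)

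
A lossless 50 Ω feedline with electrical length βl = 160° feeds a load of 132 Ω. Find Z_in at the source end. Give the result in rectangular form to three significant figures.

Z_in ≈ 77.7 + j56.5 Ω

tan(βl) = tan(160°) = -0.364
Z_in = Z_0·(Z_L + jZ_0·tanβl)/(Z_0 + jZ_L·tanβl)
     = 50·(132 − j18.2)/(50 − j48)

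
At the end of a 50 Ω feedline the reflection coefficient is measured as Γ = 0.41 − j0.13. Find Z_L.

Z_L = Z_0·(1 + Γ)/(1 − Γ) = 50·(1.41 − j0.13)/(0.59 + j0.13)

Z_L ≈ 112 − j35.6 Ω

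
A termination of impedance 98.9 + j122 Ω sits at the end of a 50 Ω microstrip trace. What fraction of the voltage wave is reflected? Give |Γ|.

Γ = (Z_L − Z_0)/(Z_L + Z_0) = (48.9 + j122)/(148.9 + j122)
|Γ| = 131/192

|Γ| ≈ 0.683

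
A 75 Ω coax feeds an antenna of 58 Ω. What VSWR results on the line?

Γ = (58 − 75)/(58 + 75) = -0.128
VSWR = (1 + 0.128)/(1 − 0.128)

VSWR ≈ 1.29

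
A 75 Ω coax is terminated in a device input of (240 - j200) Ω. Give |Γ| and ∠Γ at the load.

Γ = (Z_L − Z_0)/(Z_L + Z_0) = (165 − j200)/(315 − j200)
|Γ| = 259/373 = 0.695

Γ ≈ 0.695 ∠ -18.1°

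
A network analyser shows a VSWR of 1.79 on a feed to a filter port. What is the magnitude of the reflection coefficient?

|Γ| ≈ 0.283

|Γ| = (S − 1)/(S + 1) = (1.79 − 1)/(1.79 + 1) = 0.79/2.79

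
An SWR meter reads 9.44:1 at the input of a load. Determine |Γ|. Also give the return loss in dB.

|Γ| ≈ 0.808; return loss ≈ 1.85 dB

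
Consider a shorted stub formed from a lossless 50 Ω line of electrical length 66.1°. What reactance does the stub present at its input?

X_in ≈ 113 Ω (inductive)

tan(βl) = 2.26
For a shorted stub, Z_in = jZ_0·tan(βl)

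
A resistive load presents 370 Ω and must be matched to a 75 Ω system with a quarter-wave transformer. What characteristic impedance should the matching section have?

Z_qwt ≈ 167 Ω

Z_qwt = √(Z_0·R_L) = √(75 × 370) = √27750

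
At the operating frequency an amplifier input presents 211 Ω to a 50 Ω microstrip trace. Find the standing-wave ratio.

Γ = (211 − 50)/(211 + 50) = 0.617
VSWR = (1 + 0.617)/(1 − 0.617)

VSWR ≈ 4.22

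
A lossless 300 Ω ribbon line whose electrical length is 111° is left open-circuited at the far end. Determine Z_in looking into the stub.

Z_in ≈ +j115 Ω

tan(βl) = -2.61
For an open-circuited stub, Z_in = −jZ_0·cot(βl) = −jZ_0/tan(βl)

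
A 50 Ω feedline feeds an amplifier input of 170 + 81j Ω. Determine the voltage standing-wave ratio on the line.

VSWR ≈ 4.23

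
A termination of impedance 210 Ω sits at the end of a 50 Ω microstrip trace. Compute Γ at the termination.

Γ = (Z_L − Z_0)/(Z_L + Z_0) = (210 − 50)/(210 + 50) = 160/260

Γ = 0.615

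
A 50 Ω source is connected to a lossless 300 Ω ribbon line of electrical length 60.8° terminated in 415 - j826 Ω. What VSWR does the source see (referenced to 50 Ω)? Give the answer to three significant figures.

VSWR ≈ 3.86

tan(βl) = 1.79
Z_in = Z_0·(Z_L + jZ_0·tanβl)/(Z_0 + jZ_L·tanβl) = 42.3 − j66.5 Ω
Γ_s = (Z_in − Z_s)/(Z_in + Z_s) = (-7.73 − j66.5)/(92.3 − j66.5), |Γ_s| = 0.588
VSWR = (1 + |Γ_s|)/(1 − |Γ_s|)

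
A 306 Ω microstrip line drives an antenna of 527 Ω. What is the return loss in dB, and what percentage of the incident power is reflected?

RL ≈ 11.5 dB; 7.04% of incident power reflected

Γ = (527 − 306)/(527 + 306) = 0.265
RL = −20·log₁₀(0.265) = 11.5 dB
P_refl/P_inc = |Γ|² = 0.0704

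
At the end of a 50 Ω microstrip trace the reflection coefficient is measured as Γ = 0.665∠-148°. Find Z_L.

Z_L = Z_0·(1 + Γ)/(1 − Γ) = 50·(0.436 − j0.352)/(1.56 + j0.352)

Z_L ≈ 10.9 − j13.7 Ω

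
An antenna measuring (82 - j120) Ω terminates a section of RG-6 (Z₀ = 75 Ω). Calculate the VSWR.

VSWR ≈ 4.11

Γ = (Z_L − Z_0)/(Z_L + Z_0) = (7 − j120)/(157 − j120)
|Γ| = 120/198 = 0.608
VSWR = (1 + |Γ|)/(1 − |Γ|) = 1.61/0.392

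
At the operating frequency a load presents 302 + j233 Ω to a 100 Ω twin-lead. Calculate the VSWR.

Γ = (Z_L − Z_0)/(Z_L + Z_0) = (202 + j233)/(402 + j233)
|Γ| = 308/465 = 0.664
VSWR = (1 + |Γ|)/(1 − |Γ|) = 1.66/0.336

VSWR ≈ 4.95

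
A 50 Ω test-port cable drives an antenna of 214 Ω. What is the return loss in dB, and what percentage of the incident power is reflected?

Γ = (214 − 50)/(214 + 50) = 0.621
RL = −20·log₁₀(0.621) = 4.14 dB
P_refl/P_inc = |Γ|² = 0.386

RL ≈ 4.14 dB; 38.6% of incident power reflected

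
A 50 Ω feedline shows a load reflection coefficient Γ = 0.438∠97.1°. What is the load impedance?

Z_L ≈ 31.1 + j33.4 Ω

Z_L = Z_0·(1 + Γ)/(1 − Γ) = 50·(0.946 + j0.435)/(1.05 − j0.435)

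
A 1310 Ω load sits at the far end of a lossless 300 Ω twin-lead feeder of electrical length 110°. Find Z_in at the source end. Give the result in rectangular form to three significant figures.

Z_in ≈ 77.3 + j103 Ω

tan(βl) = tan(110°) = -2.75
Z_in = Z_0·(Z_L + jZ_0·tanβl)/(Z_0 + jZ_L·tanβl)
     = 300·(1310 − j824)/(300 − j3600)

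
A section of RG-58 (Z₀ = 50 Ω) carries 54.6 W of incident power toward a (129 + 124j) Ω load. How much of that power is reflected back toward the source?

|Γ| = |(79 + j124)/(179 + j124)| = 0.675
|Γ|² = 0.456
P_refl = |Γ|²·P_inc = 24.9 W, P_del = (1 − |Γ|²)·P_inc = 29.7 W

P_reflected ≈ 24.9 W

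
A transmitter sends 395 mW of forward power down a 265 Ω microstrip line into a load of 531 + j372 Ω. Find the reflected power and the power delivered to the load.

P_reflected ≈ 107 mW; P_delivered ≈ 288 mW

|Γ| = |(266 + j372)/(796 + j372)| = 0.52
|Γ|² = 0.271
P_refl = |Γ|²·P_inc = 107 mW, P_del = (1 − |Γ|²)·P_inc = 288 mW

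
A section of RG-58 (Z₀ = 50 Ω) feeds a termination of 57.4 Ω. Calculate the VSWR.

VSWR ≈ 1.15

Γ = (57.4 − 50)/(57.4 + 50) = 0.0689
VSWR = (1 + 0.0689)/(1 − 0.0689)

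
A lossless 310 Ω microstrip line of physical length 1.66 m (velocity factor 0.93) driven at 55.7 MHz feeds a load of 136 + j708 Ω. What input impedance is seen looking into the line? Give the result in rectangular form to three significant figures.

Z_in ≈ 21.6 + j34 Ω

λ = v/f = 0.93·c / 55.7 MHz = 5.01 m
βl = 2π·l/λ = 2π × 0.331 = 119°
tan(βl) = tan(119°) = -1.78
Z_in = Z_0·(Z_L + jZ_0·tanβl)/(Z_0 + jZ_L·tanβl)
     = 310·(136 + j156)/(1570 − j242)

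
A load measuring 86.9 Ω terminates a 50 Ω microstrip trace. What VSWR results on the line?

VSWR ≈ 1.74

For a purely resistive load, VSWR = R_L/Z_0 or Z_0/R_L (whichever > 1) = 86.9/50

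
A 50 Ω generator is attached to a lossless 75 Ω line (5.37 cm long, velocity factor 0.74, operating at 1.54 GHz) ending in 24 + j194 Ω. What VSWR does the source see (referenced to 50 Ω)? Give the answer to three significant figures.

VSWR ≈ 19.4

λ = v/f = 0.74·c / 1.54 GHz = 0.144 m
βl = 2π·l/λ = 2π × 0.373 = 134°
tan(βl) = -1.03
Z_in = Z_0·(Z_L + jZ_0·tanβl)/(Z_0 + jZ_L·tanβl) = 3.65 + j32.1 Ω
Γ_s = (Z_in − Z_s)/(Z_in + Z_s) = (-46.3 + j32.1)/(53.7 + j32.1), |Γ_s| = 0.902
VSWR = (1 + |Γ_s|)/(1 − |Γ_s|)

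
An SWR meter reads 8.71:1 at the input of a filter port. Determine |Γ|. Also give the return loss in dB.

|Γ| = (S − 1)/(S + 1) = (8.71 − 1)/(8.71 + 1) = 7.71/9.71
RL = −20·log₁₀|Γ| = −20·log₁₀(0.794)

|Γ| ≈ 0.794; return loss ≈ 2 dB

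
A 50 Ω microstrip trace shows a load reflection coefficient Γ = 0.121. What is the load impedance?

Z_L = Z_0·(1 + Γ)/(1 − Γ) = 50·(1.12)/(0.879)

Z_L ≈ 63.8 Ω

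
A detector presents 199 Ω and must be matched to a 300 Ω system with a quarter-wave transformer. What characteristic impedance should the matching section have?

Z_qwt ≈ 244 Ω

Z_qwt = √(Z_0·R_L) = √(300 × 199) = √59700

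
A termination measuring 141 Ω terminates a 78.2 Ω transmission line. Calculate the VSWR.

VSWR ≈ 1.8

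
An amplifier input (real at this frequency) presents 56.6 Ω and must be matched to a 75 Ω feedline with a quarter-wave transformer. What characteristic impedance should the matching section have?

Z_qwt = √(Z_0·R_L) = √(75 × 56.6) = √4245

Z_qwt ≈ 65.2 Ω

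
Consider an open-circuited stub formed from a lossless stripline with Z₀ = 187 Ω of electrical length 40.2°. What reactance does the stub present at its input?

tan(βl) = 0.845
For an open-circuited stub, Z_in = −jZ_0·cot(βl) = −jZ_0/tan(βl)

X_in ≈ -221 Ω (capacitive)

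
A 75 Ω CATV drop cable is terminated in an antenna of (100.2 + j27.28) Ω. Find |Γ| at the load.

|Γ| ≈ 0.209

Γ = (Z_L − Z_0)/(Z_L + Z_0) = (25.2 + j27.28)/(175.2 + j27.28)
|Γ| = 37.1/177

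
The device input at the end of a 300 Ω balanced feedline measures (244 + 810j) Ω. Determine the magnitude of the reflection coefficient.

|Γ| ≈ 0.832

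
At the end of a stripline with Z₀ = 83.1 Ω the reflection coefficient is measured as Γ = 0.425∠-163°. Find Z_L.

Z_L = Z_0·(1 + Γ)/(1 − Γ) = 83.1·(0.594 − j0.124)/(1.41 + j0.124)

Z_L ≈ 34.2 − j10.4 Ω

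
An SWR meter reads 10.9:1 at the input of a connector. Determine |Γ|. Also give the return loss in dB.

|Γ| = (S − 1)/(S + 1) = (10.9 − 1)/(10.9 + 1) = 9.9/11.9
RL = −20·log₁₀|Γ| = −20·log₁₀(0.832)

|Γ| ≈ 0.832; return loss ≈ 1.6 dB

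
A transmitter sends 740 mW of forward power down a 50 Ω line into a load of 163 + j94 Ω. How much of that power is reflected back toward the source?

P_reflected ≈ 295 mW

|Γ| = |(113 + j94)/(213 + j94)| = 0.631
|Γ|² = 0.399
P_refl = |Γ|²·P_inc = 295 mW, P_del = (1 − |Γ|²)·P_inc = 445 mW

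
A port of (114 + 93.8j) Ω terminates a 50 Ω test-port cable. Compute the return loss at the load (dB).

Γ = (64 + j93.8)/(164 + j93.8), |Γ| = 0.601
RL = −20·log₁₀|Γ| = −20·log₁₀(0.601)

RL ≈ 4.42 dB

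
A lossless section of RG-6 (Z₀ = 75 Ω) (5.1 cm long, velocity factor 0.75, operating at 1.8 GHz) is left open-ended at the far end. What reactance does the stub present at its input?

λ = v/f = 0.75·c / 1.8 GHz = 0.125 m
βl = 2π·l/λ = 2π × 0.408 = 147°
tan(βl) = -0.652
For an open-ended stub, Z_in = −jZ_0·cot(βl) = −jZ_0/tan(βl)

X_in ≈ 115 Ω (inductive)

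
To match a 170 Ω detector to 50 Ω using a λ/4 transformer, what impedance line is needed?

Z_qwt ≈ 92.2 Ω

Z_qwt = √(Z_0·R_L) = √(50 × 170) = √8500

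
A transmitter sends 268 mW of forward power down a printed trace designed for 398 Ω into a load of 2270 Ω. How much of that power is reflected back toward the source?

Γ = (2270 − 398)/(2270 + 398) = 0.702
|Γ|² = 0.492
P_refl = |Γ|²·P_inc = 132 mW, P_del = (1 − |Γ|²)·P_inc = 136 mW

P_reflected ≈ 132 mW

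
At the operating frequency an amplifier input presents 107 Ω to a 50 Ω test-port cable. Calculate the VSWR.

VSWR ≈ 2.14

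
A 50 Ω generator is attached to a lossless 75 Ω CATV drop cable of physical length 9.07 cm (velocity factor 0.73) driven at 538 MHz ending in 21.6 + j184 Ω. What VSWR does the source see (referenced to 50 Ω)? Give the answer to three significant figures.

λ = v/f = 0.73·c / 538 MHz = 0.407 m
βl = 2π·l/λ = 2π × 0.223 = 80.2°
tan(βl) = 5.8
Z_in = Z_0·(Z_L + jZ_0·tanβl)/(Z_0 + jZ_L·tanβl) = 4.21 − j46.3 Ω
Γ_s = (Z_in − Z_s)/(Z_in + Z_s) = (-45.8 − j46.3)/(54.2 − j46.3), |Γ_s| = 0.913
VSWR = (1 + |Γ_s|)/(1 − |Γ_s|)

VSWR ≈ 22.1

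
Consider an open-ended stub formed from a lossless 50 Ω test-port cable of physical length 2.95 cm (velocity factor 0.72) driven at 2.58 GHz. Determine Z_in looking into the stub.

Z_in ≈ +j37.5 Ω

λ = v/f = 0.72·c / 2.58 GHz = 0.0837 m
βl = 2π·l/λ = 2π × 0.352 = 127°
tan(βl) = -1.33
For an open-ended stub, Z_in = −jZ_0·cot(βl) = −jZ_0/tan(βl)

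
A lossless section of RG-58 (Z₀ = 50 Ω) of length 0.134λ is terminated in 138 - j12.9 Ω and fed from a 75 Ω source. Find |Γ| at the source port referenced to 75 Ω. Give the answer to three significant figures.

|Γ| ≈ 0.535

βl = 2π × 0.134 = 48.2°
tan(βl) = 1.12
Z_in = Z_0·(Z_L + jZ_0·tanβl)/(Z_0 + jZ_L·tanβl) = 27.7 − j33.1 Ω
Γ_s = (Z_in − Z_s)/(Z_in + Z_s) = (-47.3 − j33.1)/(103 − j33.1), |Γ_s| = 0.535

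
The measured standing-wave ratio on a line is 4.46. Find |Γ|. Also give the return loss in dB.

|Γ| ≈ 0.634; return loss ≈ 3.96 dB

|Γ| = (S − 1)/(S + 1) = (4.46 − 1)/(4.46 + 1) = 3.46/5.46
RL = −20·log₁₀|Γ| = −20·log₁₀(0.634)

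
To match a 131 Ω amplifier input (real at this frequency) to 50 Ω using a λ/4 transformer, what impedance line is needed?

Z_qwt ≈ 80.9 Ω

Z_qwt = √(Z_0·R_L) = √(50 × 131) = √6550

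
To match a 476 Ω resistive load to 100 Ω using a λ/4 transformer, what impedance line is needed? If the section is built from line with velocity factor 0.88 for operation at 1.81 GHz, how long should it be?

Z_qwt = √(Z_0·R_L) = √(100 × 476) = √47600
λ = 0.88·c/f = 0.146 m, so l = λ/4 = 0.0365 m

Z_qwt ≈ 218 Ω; length ≈ 3.65 cm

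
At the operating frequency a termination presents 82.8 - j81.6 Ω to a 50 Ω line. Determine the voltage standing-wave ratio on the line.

Γ = (Z_L − Z_0)/(Z_L + Z_0) = (32.8 − j81.6)/(132.8 − j81.6)
|Γ| = 87.9/156 = 0.564
VSWR = (1 + |Γ|)/(1 − |Γ|) = 1.56/0.436

VSWR ≈ 3.59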